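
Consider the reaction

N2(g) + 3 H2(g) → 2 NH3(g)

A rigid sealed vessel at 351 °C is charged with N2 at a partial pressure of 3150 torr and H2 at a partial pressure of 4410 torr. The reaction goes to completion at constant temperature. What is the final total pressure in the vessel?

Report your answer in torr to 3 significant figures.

With V and T fixed, P_i ∝ n_i, so the mole ratios apply directly to partial pressures at 351 °C.
P(H2) required for 3150 torr of N2 = (3/1) × 3150 = 9450 torr; available 4410 torr, so H2 is limiting.
P(N2) remaining = 3150 − (1/3) × 4410 = 1680 torr
P(gaseous products) = (2)/3 × 4410 = 2940 torr
P_total at 351 °C = 1680 + 2940 = 4620 torr

4620 torr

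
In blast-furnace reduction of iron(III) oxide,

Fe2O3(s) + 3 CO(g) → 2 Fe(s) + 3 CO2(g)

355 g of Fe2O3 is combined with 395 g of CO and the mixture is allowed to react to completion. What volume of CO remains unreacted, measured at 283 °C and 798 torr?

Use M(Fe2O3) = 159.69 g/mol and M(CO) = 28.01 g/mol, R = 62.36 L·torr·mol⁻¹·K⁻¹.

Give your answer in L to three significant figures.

n(Fe2O3) = 355 / 159.69 = 2.223 mol
n(CO) = 395 / 28.01 = 14.10 mol
For 2.223 mol Fe2O3, stoichiometry requires (3/1) × 2.223 = 6.669 mol CO; 14.10 mol is available, so Fe2O3 is limiting.
n(CO) consumed = (3/1) × 2.223 = 6.669 mol; remaining = 14.10 − 6.669 = 7.431 mol
V(CO) = nRT/P = 7.431 × 62.36 × 556.15 / 798 = 323.0 L

323 L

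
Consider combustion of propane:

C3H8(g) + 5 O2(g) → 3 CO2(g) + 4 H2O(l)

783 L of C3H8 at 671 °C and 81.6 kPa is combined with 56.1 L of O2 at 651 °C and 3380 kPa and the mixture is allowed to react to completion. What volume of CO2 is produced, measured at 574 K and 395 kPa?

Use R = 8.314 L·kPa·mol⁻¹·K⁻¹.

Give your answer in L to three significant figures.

179 L

n(C3H8) = PV/RT = (81.6 × 783) / (8.314 × 944.15) = 8.140 mol
n(O2) = PV/RT = (3380 × 56.1) / (8.314 × 924.15) = 24.68 mol
For 8.140 mol C3H8, stoichiometry requires (5/1) × 8.140 = 40.70 mol O2; 24.68 mol is available, so O2 is limiting.
n(CO2) = (3/5) × 24.68 = 14.81 mol
V(CO2) = nRT/P = 14.81 × 8.314 × 574 / 395 = 178.9 L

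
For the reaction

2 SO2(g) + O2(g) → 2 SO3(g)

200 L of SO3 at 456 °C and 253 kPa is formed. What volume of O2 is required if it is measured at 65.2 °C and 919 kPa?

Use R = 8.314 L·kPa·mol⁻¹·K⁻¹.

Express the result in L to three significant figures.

12.8 L

n(SO3) = PV/RT = (253 × 200) / (8.314 × 729.15) = 8.347 mol
n(O2) = (1/2) × 8.347 = 4.173 mol
V = nRT/P = 4.173 × 8.314 × 338.35 / 919 = 12.77 L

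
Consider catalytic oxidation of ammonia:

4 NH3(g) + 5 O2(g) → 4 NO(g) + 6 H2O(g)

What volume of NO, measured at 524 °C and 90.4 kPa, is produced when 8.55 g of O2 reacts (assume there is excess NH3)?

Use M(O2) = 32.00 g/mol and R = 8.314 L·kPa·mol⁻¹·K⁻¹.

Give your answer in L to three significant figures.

n(O2) = 8.550 / 32.00 = 0.2672 mol
n(NO) = (4/5) × 0.2672 = 0.2138 mol
V = nRT/P = 0.2138 × 8.314 × 797.15 / 90.4 = 15.67 L

15.7 L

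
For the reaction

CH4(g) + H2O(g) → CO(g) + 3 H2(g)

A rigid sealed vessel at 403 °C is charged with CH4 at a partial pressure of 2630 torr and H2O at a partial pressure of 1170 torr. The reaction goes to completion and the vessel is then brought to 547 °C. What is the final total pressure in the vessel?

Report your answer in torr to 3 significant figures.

7450 torr

Because the vessel is rigid and T is held at 403 °C, work the stoichiometry in partial pressures (P_i = n_iRT/V).
P(H2O) required for 2630 torr of CH4 = (1/1) × 2630 = 2630 torr; available 1170 torr, so H2O is limiting.
P(CH4) remaining = 2630 − (1/1) × 1170 = 1460 torr
P(gaseous products) = (1+3)/1 × 1170 = 4680 torr
P_total at 403 °C = 1460 + 4680 = 6140 torr
Scaling to 547 °C: P = 6140 × 820.15/676.15 = 7448 torr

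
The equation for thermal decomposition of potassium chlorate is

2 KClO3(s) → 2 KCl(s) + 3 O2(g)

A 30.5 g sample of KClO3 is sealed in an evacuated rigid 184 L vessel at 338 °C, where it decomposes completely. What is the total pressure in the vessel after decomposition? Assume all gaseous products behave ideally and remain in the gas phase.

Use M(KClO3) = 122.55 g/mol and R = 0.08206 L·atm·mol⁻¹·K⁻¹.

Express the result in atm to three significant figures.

n(KClO3) = 30.5 / 122.55 = 0.2489 mol
n(gas produced) = (3/2) × 0.2489 = 0.3734 mol
P = nRT/V = 0.3734 × 0.08206 × 611.15 / 184 = 0.1018 atm

0.102 atm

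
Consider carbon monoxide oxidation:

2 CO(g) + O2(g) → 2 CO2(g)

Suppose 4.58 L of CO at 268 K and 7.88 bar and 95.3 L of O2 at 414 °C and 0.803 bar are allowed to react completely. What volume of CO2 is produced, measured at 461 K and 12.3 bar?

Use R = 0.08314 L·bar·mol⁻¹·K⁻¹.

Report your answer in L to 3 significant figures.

n(CO) = PV/RT = (7.88 × 4.58) / (0.08314 × 268) = 1.620 mol
n(O2) = PV/RT = (0.803 × 95.3) / (0.08314 × 687.15) = 1.340 mol
For 1.620 mol CO, stoichiometry requires (1/2) × 1.620 = 0.8100 mol O2; 1.340 mol is available, so CO is limiting.
n(CO2) = (2/2) × 1.620 = 1.620 mol
V(CO2) = nRT/P = 1.620 × 0.08314 × 461 / 12.3 = 5.048 L

5.05 L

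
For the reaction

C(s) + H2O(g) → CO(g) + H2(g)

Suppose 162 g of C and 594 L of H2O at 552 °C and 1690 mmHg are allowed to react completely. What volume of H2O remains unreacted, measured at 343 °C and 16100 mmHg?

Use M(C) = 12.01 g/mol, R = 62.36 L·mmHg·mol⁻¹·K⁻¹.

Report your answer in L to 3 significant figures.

n(C) = 162 / 12.01 = 13.49 mol
n(H2O) = PV/RT = (1690 × 594) / (62.36 × 825.15) = 19.51 mol
For 13.49 mol C, stoichiometry requires (1/1) × 13.49 = 13.49 mol H2O; 19.51 mol is available, so C is limiting.
n(H2O) consumed = (1/1) × 13.49 = 13.49 mol; remaining = 19.51 − 13.49 = 6.020 mol
V(H2O) = nRT/P = 6.020 × 62.36 × 616.15 / 16100 = 14.37 L

14.4 L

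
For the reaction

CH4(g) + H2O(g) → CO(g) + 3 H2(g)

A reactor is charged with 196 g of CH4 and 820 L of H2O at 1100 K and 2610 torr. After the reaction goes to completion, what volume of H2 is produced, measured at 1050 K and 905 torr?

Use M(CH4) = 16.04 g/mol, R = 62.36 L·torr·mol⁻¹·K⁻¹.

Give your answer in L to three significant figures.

2650 L

n(CH4) = 196 / 16.04 = 12.22 mol
n(H2O) = PV/RT = (2610 × 820) / (62.36 × 1100) = 31.20 mol
For 12.22 mol CH4, stoichiometry requires (1/1) × 12.22 = 12.22 mol H2O; 31.20 mol is available, so CH4 is limiting.
n(H2) = (3/1) × 12.22 = 36.66 mol
V(H2) = nRT/P = 36.66 × 62.36 × 1050 / 905 = 2652 L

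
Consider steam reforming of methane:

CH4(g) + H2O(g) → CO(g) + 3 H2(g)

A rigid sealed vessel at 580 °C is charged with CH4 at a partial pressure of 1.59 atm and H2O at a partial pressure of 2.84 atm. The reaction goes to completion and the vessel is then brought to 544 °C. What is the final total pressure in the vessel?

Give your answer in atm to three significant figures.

At constant V, partial pressures at 580 °C are proportional to moles, so apply stoichiometry directly to pressures.
P(H2O) required for 1.59 atm of CH4 = (1/1) × 1.59 = 1.590 atm; available 2.84 atm, so CH4 is limiting.
P(H2O) remaining = 2.84 − (1/1) × 1.59 = 1.250 atm
P(gaseous products) = (1+3)/1 × 1.59 = 6.360 atm
P_total at 580 °C = 1.250 + 6.360 = 7.610 atm
Scaling to 544 °C: P = 7.610 × 817.15/853.15 = 7.289 atm

7.29 atm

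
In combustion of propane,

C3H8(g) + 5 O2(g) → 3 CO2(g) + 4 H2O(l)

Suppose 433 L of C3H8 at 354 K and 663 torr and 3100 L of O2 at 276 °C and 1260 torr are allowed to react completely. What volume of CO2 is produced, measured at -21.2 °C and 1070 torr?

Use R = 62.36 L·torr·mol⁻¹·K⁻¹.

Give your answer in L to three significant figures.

573 L

n(C3H8) = PV/RT = (663 × 433) / (62.36 × 354) = 13.00 mol
n(O2) = PV/RT = (1260 × 3100) / (62.36 × 549.15) = 114.1 mol
For 13.00 mol C3H8, stoichiometry requires (5/1) × 13.00 = 65.00 mol O2; 114.1 mol is available, so C3H8 is limiting.
n(CO2) = (3/1) × 13.00 = 39.00 mol
V(CO2) = nRT/P = 39.00 × 62.36 × 251.95 / 1070 = 572.7 L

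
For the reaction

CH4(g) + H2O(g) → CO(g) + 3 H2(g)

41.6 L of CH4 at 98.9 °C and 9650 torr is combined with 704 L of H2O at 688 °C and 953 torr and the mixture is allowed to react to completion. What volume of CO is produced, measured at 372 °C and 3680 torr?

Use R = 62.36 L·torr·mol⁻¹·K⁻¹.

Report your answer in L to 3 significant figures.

122 L

n(CH4) = PV/RT = (9650 × 41.6) / (62.36 × 372.05) = 17.30 mol
n(H2O) = PV/RT = (953 × 704) / (62.36 × 961.15) = 11.19 mol
For 17.30 mol CH4, stoichiometry requires (1/1) × 17.30 = 17.30 mol H2O; 11.19 mol is available, so H2O is limiting.
n(CO) = (1/1) × 11.19 = 11.19 mol
V(CO) = nRT/P = 11.19 × 62.36 × 645.15 / 3680 = 122.3 L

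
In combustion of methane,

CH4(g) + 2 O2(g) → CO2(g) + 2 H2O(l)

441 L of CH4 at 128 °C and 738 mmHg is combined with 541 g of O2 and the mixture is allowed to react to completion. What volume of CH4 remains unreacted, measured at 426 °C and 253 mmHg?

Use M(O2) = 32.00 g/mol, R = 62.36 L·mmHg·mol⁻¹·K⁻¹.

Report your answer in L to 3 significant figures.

n(CH4) = PV/RT = (738 × 441) / (62.36 × 401.15) = 13.01 mol
n(O2) = 541 / 32.00 = 16.91 mol
For 13.01 mol CH4, stoichiometry requires (2/1) × 13.01 = 26.02 mol O2; 16.91 mol is available, so O2 is limiting.
n(CH4) consumed = (1/2) × 16.91 = 8.455 mol; remaining = 13.01 − 8.455 = 4.555 mol
V(CH4) = nRT/P = 4.555 × 62.36 × 699.15 / 253 = 785.0 L

785 L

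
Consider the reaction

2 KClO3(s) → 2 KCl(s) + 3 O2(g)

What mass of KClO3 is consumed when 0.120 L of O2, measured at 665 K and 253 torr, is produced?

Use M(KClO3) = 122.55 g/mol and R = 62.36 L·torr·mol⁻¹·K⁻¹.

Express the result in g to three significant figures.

0.0598 g

n(O2) = PV/RT = (253 × 0.120) / (62.36 × 665) = 0.0007321 mol
n(KClO3) = (2/3) × 0.0007321 = 0.0004881 mol
m(KClO3) = 0.0004881 × 122.55 = 0.05982 g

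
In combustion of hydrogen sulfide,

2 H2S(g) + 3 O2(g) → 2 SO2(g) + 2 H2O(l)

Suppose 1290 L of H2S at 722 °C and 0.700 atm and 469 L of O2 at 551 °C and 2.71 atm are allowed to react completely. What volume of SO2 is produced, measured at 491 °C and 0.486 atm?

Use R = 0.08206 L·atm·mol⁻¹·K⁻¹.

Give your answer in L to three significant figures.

1430 L

n(H2S) = PV/RT = (0.700 × 1290) / (0.08206 × 995.15) = 11.06 mol
n(O2) = PV/RT = (2.71 × 469) / (0.08206 × 824.15) = 18.79 mol
For 11.06 mol H2S, stoichiometry requires (3/2) × 11.06 = 16.59 mol O2; 18.79 mol is available, so H2S is limiting.
n(SO2) = (2/2) × 11.06 = 11.06 mol
V(SO2) = nRT/P = 11.06 × 0.08206 × 764.15 / 0.486 = 1427 L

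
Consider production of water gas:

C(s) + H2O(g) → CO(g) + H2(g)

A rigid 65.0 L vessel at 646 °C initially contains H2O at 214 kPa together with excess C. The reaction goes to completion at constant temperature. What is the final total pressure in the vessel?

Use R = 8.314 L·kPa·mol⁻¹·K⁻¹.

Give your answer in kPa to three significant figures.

428 kPa

Rigid vessel, constant T ⇒ P scales with total gas moles (1 → 2).
P_final = (2/1) × 214 = 428.0 kPa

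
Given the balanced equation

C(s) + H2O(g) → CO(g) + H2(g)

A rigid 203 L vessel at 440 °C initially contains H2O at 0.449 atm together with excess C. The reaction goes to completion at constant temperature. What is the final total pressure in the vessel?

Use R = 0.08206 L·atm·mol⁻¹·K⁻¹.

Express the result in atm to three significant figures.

At constant T and V, P ∝ n(gas): 1 mol gas → 2 mol gas.
P_final = (2/1) × 0.449 = 0.8980 atm

0.898 atm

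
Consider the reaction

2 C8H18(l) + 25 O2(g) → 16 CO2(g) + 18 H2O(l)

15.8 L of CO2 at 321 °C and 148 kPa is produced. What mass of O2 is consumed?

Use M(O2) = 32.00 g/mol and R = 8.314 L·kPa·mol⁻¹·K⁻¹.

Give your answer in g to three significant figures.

23.7 g

n(CO2) = PV/RT = (148 × 15.8) / (8.314 × 594.15) = 0.4734 mol
n(O2) = (25/16) × 0.4734 = 0.7397 mol
m(O2) = 0.7397 × 32.00 = 23.67 g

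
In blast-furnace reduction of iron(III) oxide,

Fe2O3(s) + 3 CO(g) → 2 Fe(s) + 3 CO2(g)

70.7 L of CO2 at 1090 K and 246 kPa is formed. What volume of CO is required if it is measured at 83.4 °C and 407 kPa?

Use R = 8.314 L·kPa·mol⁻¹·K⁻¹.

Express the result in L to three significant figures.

n(CO2) = PV/RT = (246 × 70.7) / (8.314 × 1090) = 1.919 mol
n(CO) = (3/3) × 1.919 = 1.919 mol
V = nRT/P = 1.919 × 8.314 × 356.55 / 407 = 13.98 L

14.0 L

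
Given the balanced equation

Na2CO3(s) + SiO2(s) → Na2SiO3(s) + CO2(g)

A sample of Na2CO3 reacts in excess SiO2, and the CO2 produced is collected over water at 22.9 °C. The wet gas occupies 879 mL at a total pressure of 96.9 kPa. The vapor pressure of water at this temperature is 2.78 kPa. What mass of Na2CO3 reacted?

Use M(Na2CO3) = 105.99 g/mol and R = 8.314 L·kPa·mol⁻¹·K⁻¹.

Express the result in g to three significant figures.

P(CO2) = 96.9 − 2.78 = 94.12 kPa
n(CO2) = PV/RT = (94.12 × 0.8790) / (8.314 × 296.05) = 0.03361 mol
n(Na2CO3) = (1/1) × 0.03361 = 0.03361 mol
m(Na2CO3) = 0.03361 × 105.99 = 3.562 g

3.56 g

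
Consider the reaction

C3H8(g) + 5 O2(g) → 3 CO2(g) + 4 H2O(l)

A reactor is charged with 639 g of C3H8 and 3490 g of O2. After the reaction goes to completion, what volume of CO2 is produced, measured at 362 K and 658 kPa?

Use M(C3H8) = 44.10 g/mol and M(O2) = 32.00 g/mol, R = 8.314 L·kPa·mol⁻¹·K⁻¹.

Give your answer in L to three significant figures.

n(C3H8) = 639 / 44.10 = 14.49 mol
n(O2) = 3490 / 32.00 = 109.1 mol
For 14.49 mol C3H8, stoichiometry requires (5/1) × 14.49 = 72.45 mol O2; 109.1 mol is available, so C3H8 is limiting.
n(CO2) = (3/1) × 14.49 = 43.47 mol
V(CO2) = nRT/P = 43.47 × 8.314 × 362 / 658 = 198.8 L

199 L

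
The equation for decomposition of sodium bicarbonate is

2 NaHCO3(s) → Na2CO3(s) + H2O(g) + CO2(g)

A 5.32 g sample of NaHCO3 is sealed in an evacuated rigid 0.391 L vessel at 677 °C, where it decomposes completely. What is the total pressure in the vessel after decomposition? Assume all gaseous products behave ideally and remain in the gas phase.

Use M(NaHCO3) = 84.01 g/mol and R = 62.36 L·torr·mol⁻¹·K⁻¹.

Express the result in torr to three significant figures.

9600 torr

n(NaHCO3) = 5.32 / 84.01 = 0.06333 mol
n(gas produced) = (2/2) × 0.06333 = 0.06333 mol
P = nRT/V = 0.06333 × 62.36 × 950.15 / 0.391 = 9597 torr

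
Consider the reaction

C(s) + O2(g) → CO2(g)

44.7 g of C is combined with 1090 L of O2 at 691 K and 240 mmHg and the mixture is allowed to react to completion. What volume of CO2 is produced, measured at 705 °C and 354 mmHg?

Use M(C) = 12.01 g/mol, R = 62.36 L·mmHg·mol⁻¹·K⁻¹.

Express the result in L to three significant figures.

641 L

n(C) = 44.7 / 12.01 = 3.722 mol
n(O2) = PV/RT = (240 × 1090) / (62.36 × 691) = 6.071 mol
For 3.722 mol C, stoichiometry requires (1/1) × 3.722 = 3.722 mol O2; 6.071 mol is available, so C is limiting.
n(CO2) = (1/1) × 3.722 = 3.722 mol
V(CO2) = nRT/P = 3.722 × 62.36 × 978.15 / 354 = 641.3 L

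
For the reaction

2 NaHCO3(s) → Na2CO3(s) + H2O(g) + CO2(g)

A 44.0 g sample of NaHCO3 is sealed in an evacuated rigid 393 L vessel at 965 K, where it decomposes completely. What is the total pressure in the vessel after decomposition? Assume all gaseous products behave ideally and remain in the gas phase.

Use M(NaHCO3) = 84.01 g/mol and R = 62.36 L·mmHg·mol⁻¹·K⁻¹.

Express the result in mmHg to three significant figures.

n(NaHCO3) = 44.0 / 84.01 = 0.5237 mol
n(gas produced) = (2/2) × 0.5237 = 0.5237 mol
P = nRT/V = 0.5237 × 62.36 × 965 / 393 = 80.19 mmHg

80.2 mmHg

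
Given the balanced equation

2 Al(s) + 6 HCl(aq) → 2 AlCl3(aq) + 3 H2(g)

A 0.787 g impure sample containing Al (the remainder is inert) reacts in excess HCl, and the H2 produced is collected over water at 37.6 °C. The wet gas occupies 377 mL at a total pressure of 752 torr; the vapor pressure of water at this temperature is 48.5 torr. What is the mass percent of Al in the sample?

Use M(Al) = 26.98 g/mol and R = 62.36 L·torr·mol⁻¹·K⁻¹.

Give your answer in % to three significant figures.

31.3 %

P(H2) = 752 − 48.5 = 703.5 torr
n(H2) = PV/RT = (703.5 × 0.3770) / (62.36 × 310.75) = 0.01369 mol
n(Al) = (2/3) × 0.01369 = 0.009127 mol
m(Al) = 0.009127 × 26.98 = 0.2462 g
%Al = 0.2462 / 0.787 × 100 = 31.28%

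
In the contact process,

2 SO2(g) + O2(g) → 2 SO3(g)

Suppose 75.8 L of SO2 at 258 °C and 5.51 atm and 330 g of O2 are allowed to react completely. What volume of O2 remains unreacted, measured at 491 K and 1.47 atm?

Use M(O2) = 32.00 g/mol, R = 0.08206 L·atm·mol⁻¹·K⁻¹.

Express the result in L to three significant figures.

n(SO2) = PV/RT = (5.51 × 75.8) / (0.08206 × 531.15) = 9.582 mol
n(O2) = 330 / 32.00 = 10.31 mol
For 9.582 mol SO2, stoichiometry requires (1/2) × 9.582 = 4.791 mol O2; 10.31 mol is available, so SO2 is limiting.
n(O2) consumed = (1/2) × 9.582 = 4.791 mol; remaining = 10.31 − 4.791 = 5.519 mol
V(O2) = nRT/P = 5.519 × 0.08206 × 491 / 1.47 = 151.3 L

151 L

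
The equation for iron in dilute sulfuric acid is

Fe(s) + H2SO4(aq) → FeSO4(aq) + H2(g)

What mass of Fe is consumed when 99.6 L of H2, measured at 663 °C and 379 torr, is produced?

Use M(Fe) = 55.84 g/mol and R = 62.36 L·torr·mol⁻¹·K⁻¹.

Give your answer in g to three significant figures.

36.1 g

n(H2) = PV/RT = (379 × 99.6) / (62.36 × 936.15) = 0.6466 mol
n(Fe) = (1/1) × 0.6466 = 0.6466 mol
m(Fe) = 0.6466 × 55.84 = 36.11 g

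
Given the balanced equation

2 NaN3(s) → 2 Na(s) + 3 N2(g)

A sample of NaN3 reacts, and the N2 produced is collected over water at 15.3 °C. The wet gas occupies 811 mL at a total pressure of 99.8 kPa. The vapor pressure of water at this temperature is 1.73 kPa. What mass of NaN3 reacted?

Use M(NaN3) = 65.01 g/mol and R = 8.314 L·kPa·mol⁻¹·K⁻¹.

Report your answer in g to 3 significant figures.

P(N2) = 99.8 − 1.73 = 98.07 kPa
n(N2) = PV/RT = (98.07 × 0.8110) / (8.314 × 288.45) = 0.03316 mol
n(NaN3) = (2/3) × 0.03316 = 0.02211 mol
m(NaN3) = 0.02211 × 65.01 = 1.437 g

1.44 g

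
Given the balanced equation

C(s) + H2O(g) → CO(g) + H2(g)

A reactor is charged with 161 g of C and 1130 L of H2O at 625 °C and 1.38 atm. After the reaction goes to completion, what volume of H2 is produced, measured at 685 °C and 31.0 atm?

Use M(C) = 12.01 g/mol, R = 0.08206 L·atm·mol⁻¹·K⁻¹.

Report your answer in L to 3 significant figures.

n(C) = 161 / 12.01 = 13.41 mol
n(H2O) = PV/RT = (1.38 × 1130) / (0.08206 × 898.15) = 21.16 mol
For 13.41 mol C, stoichiometry requires (1/1) × 13.41 = 13.41 mol H2O; 21.16 mol is available, so C is limiting.
n(H2) = (1/1) × 13.41 = 13.41 mol
V(H2) = nRT/P = 13.41 × 0.08206 × 958.15 / 31.0 = 34.01 L

34.0 L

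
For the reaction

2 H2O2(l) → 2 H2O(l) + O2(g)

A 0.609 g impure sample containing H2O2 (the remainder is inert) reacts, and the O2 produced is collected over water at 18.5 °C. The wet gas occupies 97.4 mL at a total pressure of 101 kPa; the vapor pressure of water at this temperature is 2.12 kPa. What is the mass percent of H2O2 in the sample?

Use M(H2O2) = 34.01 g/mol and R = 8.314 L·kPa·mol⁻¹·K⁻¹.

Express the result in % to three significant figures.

44.4 %

P(O2) = 101 − 2.12 = 98.88 kPa
n(O2) = PV/RT = (98.88 × 0.09740) / (8.314 × 291.65) = 0.003972 mol
n(H2O2) = (2/1) × 0.003972 = 0.007944 mol
m(H2O2) = 0.007944 × 34.01 = 0.2702 g
%H2O2 = 0.2702 / 0.609 × 100 = 44.37%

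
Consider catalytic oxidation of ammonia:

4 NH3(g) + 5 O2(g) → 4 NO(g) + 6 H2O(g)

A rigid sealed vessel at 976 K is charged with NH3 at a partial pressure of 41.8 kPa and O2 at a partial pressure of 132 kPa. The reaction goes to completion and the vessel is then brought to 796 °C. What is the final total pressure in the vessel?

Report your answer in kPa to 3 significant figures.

At constant V, partial pressures at 976 K are proportional to moles, so apply stoichiometry directly to pressures.
P(O2) required for 41.8 kPa of NH3 = (5/4) × 41.8 = 52.25 kPa; available 132 kPa, so NH3 is limiting.
P(O2) remaining = 132 − (5/4) × 41.8 = 79.75 kPa
P(gaseous products) = (4+6)/4 × 41.8 = 104.5 kPa
P_total at 976 K = 79.75 + 104.5 = 184.2 kPa
Scaling to 796 °C: P = 184.2 × 1069.15/976 = 201.8 kPa

202 kPa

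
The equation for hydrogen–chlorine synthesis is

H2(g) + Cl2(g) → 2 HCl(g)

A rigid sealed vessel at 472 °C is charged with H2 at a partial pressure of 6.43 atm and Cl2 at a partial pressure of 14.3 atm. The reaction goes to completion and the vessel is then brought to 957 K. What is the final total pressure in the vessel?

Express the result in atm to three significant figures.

26.6 atm

With V and T fixed, P_i ∝ n_i, so the mole ratios apply directly to partial pressures at 472 °C.
P(Cl2) required for 6.43 atm of H2 = (1/1) × 6.43 = 6.430 atm; available 14.3 atm, so H2 is limiting.
P(Cl2) remaining = 14.3 − (1/1) × 6.43 = 7.870 atm
P(gaseous products) = (2)/1 × 6.43 = 12.86 atm
P_total at 472 °C = 7.870 + 12.86 = 20.73 atm
Scaling to 957 K: P = 20.73 × 957/745.15 = 26.62 atm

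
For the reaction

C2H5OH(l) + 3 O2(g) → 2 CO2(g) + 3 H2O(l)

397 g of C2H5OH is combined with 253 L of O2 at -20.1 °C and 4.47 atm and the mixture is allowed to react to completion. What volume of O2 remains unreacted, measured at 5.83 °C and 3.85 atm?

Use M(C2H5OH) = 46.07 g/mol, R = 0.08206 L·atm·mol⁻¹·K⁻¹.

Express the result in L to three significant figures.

170 L

n(C2H5OH) = 397 / 46.07 = 8.617 mol
n(O2) = PV/RT = (4.47 × 253) / (0.08206 × 253.05) = 54.46 mol
For 8.617 mol C2H5OH, stoichiometry requires (3/1) × 8.617 = 25.85 mol O2; 54.46 mol is available, so C2H5OH is limiting.
n(O2) consumed = (3/1) × 8.617 = 25.85 mol; remaining = 54.46 − 25.85 = 28.61 mol
V(O2) = nRT/P = 28.61 × 0.08206 × 278.98 / 3.85 = 170.1 L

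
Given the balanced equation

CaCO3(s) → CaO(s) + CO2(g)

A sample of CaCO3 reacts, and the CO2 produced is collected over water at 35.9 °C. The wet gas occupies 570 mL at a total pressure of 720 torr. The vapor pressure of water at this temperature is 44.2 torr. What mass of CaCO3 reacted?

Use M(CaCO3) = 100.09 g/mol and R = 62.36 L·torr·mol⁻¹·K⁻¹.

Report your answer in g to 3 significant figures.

P(CO2) = 720 − 44.2 = 675.8 torr
n(CO2) = PV/RT = (675.8 × 0.5700) / (62.36 × 309.05) = 0.01999 mol
n(CaCO3) = (1/1) × 0.01999 = 0.01999 mol
m(CaCO3) = 0.01999 × 100.09 = 2.001 g

2.00 g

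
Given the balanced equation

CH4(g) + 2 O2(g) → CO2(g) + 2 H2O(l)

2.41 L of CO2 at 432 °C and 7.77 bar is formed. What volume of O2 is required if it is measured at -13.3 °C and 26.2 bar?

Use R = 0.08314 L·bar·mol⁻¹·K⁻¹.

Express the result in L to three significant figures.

0.527 L

n(CO2) = PV/RT = (7.77 × 2.41) / (0.08314 × 705.15) = 0.3194 mol
n(O2) = (2/1) × 0.3194 = 0.6388 mol
V = nRT/P = 0.6388 × 0.08314 × 259.85 / 26.2 = 0.5267 L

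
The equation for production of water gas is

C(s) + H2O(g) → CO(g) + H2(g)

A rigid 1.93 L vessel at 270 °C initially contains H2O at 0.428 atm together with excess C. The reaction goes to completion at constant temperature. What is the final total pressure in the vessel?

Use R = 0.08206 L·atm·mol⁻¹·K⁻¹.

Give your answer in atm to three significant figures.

0.856 atm

At constant T and V, P ∝ n(gas): 1 mol gas → 2 mol gas.
P_final = (2/1) × 0.428 = 0.8560 atm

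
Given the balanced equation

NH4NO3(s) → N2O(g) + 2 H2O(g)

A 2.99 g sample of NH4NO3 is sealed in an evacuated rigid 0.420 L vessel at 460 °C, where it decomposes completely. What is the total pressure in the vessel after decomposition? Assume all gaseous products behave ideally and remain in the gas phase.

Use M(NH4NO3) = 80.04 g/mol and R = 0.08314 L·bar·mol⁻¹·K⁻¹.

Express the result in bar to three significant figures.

n(NH4NO3) = 2.99 / 80.04 = 0.03736 mol
n(gas produced) = (3/1) × 0.03736 = 0.1121 mol
P = nRT/V = 0.1121 × 0.08314 × 733.15 / 0.420 = 16.27 bar

16.3 bar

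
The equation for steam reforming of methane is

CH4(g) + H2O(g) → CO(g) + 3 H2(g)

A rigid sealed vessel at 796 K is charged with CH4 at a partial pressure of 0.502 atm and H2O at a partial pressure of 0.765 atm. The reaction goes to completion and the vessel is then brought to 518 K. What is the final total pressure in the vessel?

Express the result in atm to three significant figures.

1.48 atm

Because the vessel is rigid and T is held at 796 K, work the stoichiometry in partial pressures (P_i = n_iRT/V).
P(H2O) required for 0.502 atm of CH4 = (1/1) × 0.502 = 0.5020 atm; available 0.765 atm, so CH4 is limiting.
P(H2O) remaining = 0.765 − (1/1) × 0.502 = 0.2630 atm
P(gaseous products) = (1+3)/1 × 0.502 = 2.008 atm
P_total at 796 K = 0.2630 + 2.008 = 2.271 atm
Scaling to 518 K: P = 2.271 × 518/796 = 1.478 atm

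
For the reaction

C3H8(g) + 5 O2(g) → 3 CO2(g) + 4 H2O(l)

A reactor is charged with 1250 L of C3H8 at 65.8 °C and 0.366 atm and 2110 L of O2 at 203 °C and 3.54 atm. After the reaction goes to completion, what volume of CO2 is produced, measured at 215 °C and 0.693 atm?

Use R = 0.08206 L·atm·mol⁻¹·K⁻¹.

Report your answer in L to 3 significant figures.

n(C3H8) = PV/RT = (0.366 × 1250) / (0.08206 × 338.95) = 16.45 mol
n(O2) = PV/RT = (3.54 × 2110) / (0.08206 × 476.15) = 191.2 mol
For 16.45 mol C3H8, stoichiometry requires (5/1) × 16.45 = 82.25 mol O2; 191.2 mol is available, so C3H8 is limiting.
n(CO2) = (3/1) × 16.45 = 49.35 mol
V(CO2) = nRT/P = 49.35 × 0.08206 × 488.15 / 0.693 = 2853 L

2850 L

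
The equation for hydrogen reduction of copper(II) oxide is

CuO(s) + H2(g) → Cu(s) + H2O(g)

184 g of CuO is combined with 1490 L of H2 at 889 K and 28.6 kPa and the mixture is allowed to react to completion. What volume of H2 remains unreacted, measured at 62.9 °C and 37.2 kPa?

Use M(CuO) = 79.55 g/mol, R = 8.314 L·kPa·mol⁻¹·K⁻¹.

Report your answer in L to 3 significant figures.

n(CuO) = 184 / 79.55 = 2.313 mol
n(H2) = PV/RT = (28.6 × 1490) / (8.314 × 889) = 5.766 mol
For 2.313 mol CuO, stoichiometry requires (1/1) × 2.313 = 2.313 mol H2; 5.766 mol is available, so CuO is limiting.
n(H2) consumed = (1/1) × 2.313 = 2.313 mol; remaining = 5.766 − 2.313 = 3.453 mol
V(H2) = nRT/P = 3.453 × 8.314 × 336.05 / 37.2 = 259.3 L

259 L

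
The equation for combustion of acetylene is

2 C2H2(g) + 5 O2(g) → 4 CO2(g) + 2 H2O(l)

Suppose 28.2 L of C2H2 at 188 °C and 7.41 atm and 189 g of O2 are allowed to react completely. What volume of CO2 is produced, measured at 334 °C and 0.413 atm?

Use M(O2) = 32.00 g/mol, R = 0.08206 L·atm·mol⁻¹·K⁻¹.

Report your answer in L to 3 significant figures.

570 L

n(C2H2) = PV/RT = (7.41 × 28.2) / (0.08206 × 461.15) = 5.522 mol
n(O2) = 189 / 32.00 = 5.906 mol
For 5.522 mol C2H2, stoichiometry requires (5/2) × 5.522 = 13.80 mol O2; 5.906 mol is available, so O2 is limiting.
n(CO2) = (4/5) × 5.906 = 4.725 mol
V(CO2) = nRT/P = 4.725 × 0.08206 × 607.15 / 0.413 = 570.0 L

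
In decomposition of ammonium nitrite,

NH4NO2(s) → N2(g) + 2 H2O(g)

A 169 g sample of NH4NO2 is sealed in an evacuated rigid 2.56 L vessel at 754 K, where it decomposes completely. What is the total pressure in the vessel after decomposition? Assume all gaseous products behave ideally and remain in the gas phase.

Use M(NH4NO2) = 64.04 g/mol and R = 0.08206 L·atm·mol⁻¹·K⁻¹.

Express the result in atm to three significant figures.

n(NH4NO2) = 169 / 64.04 = 2.639 mol
n(gas produced) = (3/1) × 2.639 = 7.917 mol
P = nRT/V = 7.917 × 0.08206 × 754 / 2.56 = 191.3 atm

191 atm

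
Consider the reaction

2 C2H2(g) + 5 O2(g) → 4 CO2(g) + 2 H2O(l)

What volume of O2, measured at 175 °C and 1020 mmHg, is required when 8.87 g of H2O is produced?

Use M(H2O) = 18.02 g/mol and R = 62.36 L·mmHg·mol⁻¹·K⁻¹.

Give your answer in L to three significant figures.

33.7 L

n(H2O) = 8.870 / 18.02 = 0.4922 mol
n(O2) = (5/2) × 0.4922 = 1.231 mol
V = nRT/P = 1.231 × 62.36 × 448.15 / 1020 = 33.73 L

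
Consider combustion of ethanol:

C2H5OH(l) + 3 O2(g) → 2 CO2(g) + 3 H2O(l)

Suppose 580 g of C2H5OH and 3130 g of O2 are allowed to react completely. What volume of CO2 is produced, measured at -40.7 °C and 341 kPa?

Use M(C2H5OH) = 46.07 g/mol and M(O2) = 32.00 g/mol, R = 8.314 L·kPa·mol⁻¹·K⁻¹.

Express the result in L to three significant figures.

143 L

n(C2H5OH) = 580 / 46.07 = 12.59 mol
n(O2) = 3130 / 32.00 = 97.81 mol
For 12.59 mol C2H5OH, stoichiometry requires (3/1) × 12.59 = 37.77 mol O2; 97.81 mol is available, so C2H5OH is limiting.
n(CO2) = (2/1) × 12.59 = 25.18 mol
V(CO2) = nRT/P = 25.18 × 8.314 × 232.45 / 341 = 142.7 L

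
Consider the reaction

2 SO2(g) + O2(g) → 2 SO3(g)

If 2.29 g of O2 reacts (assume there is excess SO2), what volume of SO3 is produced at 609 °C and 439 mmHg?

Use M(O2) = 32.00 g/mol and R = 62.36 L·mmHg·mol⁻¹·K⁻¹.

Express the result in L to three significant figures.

n(O2) = 2.290 / 32.00 = 0.07156 mol
n(SO3) = (2/1) × 0.07156 = 0.1431 mol
V = nRT/P = 0.1431 × 62.36 × 882.15 / 439 = 17.93 L

17.9 L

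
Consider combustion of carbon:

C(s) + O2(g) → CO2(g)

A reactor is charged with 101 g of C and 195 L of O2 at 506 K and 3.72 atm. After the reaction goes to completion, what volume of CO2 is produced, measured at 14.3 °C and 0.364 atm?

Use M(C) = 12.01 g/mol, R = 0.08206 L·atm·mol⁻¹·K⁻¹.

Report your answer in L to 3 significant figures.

545 L

n(C) = 101 / 12.01 = 8.410 mol
n(O2) = PV/RT = (3.72 × 195) / (0.08206 × 506) = 17.47 mol
For 8.410 mol C, stoichiometry requires (1/1) × 8.410 = 8.410 mol O2; 17.47 mol is available, so C is limiting.
n(CO2) = (1/1) × 8.410 = 8.410 mol
V(CO2) = nRT/P = 8.410 × 0.08206 × 287.45 / 0.364 = 545.0 L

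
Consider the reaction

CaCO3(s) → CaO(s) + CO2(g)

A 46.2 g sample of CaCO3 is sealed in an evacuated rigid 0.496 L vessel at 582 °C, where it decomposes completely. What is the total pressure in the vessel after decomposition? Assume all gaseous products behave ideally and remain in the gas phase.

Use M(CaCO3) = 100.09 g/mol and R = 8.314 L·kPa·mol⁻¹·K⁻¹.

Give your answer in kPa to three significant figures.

n(CaCO3) = 46.2 / 100.09 = 0.4616 mol
n(gas produced) = (1/1) × 0.4616 = 0.4616 mol
P = nRT/V = 0.4616 × 8.314 × 855.15 / 0.496 = 6617 kPa

6620 kPa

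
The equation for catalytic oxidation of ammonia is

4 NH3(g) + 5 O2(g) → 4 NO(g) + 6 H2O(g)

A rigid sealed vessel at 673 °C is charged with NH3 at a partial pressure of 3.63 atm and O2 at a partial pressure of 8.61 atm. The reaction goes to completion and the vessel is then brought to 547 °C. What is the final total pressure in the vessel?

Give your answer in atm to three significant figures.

Because the vessel is rigid and T is held at 673 °C, work the stoichiometry in partial pressures (P_i = n_iRT/V).
P(O2) required for 3.63 atm of NH3 = (5/4) × 3.63 = 4.537 atm; available 8.61 atm, so NH3 is limiting.
P(O2) remaining = 8.61 − (5/4) × 3.63 = 4.072 atm
P(gaseous products) = (4+6)/4 × 3.63 = 9.075 atm
P_total at 673 °C = 4.072 + 9.075 = 13.15 atm
Scaling to 547 °C: P = 13.15 × 820.15/946.15 = 11.40 atm

11.4 atm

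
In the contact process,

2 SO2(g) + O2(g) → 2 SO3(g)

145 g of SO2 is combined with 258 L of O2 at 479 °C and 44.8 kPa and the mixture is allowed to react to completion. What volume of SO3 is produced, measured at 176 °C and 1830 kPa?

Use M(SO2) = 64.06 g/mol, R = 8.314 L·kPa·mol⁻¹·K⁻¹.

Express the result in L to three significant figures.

n(SO2) = 145 / 64.06 = 2.264 mol
n(O2) = PV/RT = (44.8 × 258) / (8.314 × 752.15) = 1.848 mol
For 2.264 mol SO2, stoichiometry requires (1/2) × 2.264 = 1.132 mol O2; 1.848 mol is available, so SO2 is limiting.
n(SO3) = (2/2) × 2.264 = 2.264 mol
V(SO3) = nRT/P = 2.264 × 8.314 × 449.15 / 1830 = 4.620 L

4.62 L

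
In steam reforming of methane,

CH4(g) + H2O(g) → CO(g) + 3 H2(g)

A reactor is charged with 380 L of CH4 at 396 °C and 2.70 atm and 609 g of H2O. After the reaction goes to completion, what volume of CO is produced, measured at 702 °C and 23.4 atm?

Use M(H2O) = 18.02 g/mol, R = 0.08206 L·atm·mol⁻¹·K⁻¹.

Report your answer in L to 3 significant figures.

n(CH4) = PV/RT = (2.70 × 380) / (0.08206 × 669.15) = 18.68 mol
n(H2O) = 609 / 18.02 = 33.80 mol
For 18.68 mol CH4, stoichiometry requires (1/1) × 18.68 = 18.68 mol H2O; 33.80 mol is available, so CH4 is limiting.
n(CO) = (1/1) × 18.68 = 18.68 mol
V(CO) = nRT/P = 18.68 × 0.08206 × 975.15 / 23.4 = 63.88 L

63.9 L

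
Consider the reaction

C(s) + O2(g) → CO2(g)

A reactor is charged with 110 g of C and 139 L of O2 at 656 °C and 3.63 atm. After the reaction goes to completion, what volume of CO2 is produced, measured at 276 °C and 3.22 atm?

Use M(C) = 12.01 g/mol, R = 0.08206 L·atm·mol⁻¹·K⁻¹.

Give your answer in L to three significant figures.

92.6 L

n(C) = 110 / 12.01 = 9.159 mol
n(O2) = PV/RT = (3.63 × 139) / (0.08206 × 929.15) = 6.618 mol
For 9.159 mol C, stoichiometry requires (1/1) × 9.159 = 9.159 mol O2; 6.618 mol is available, so O2 is limiting.
n(CO2) = (1/1) × 6.618 = 6.618 mol
V(CO2) = nRT/P = 6.618 × 0.08206 × 549.15 / 3.22 = 92.62 L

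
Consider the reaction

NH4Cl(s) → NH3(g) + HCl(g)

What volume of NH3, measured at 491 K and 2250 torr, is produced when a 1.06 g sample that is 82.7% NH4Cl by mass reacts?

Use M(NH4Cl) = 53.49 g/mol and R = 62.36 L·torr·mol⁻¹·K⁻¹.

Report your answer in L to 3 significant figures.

0.223 L

mass of NH4Cl = 1.06 × 82.7/100 = 0.8766 g
n(NH4Cl) = 0.8766 / 53.49 = 0.01639 mol
n(NH3) = (1/1) × 0.01639 = 0.01639 mol
V = nRT/P = 0.01639 × 62.36 × 491 / 2250 = 0.2230 L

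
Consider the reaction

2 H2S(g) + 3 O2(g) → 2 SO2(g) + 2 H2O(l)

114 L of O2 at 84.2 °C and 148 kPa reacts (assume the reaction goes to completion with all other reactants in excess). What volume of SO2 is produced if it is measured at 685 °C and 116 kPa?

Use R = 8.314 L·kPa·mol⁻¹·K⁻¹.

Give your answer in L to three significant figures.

n(O2) = PV/RT = (148 × 114) / (8.314 × 357.35) = 5.679 mol
n(SO2) = (2/3) × 5.679 = 3.786 mol
V = nRT/P = 3.786 × 8.314 × 958.15 / 116 = 260.0 L

260 L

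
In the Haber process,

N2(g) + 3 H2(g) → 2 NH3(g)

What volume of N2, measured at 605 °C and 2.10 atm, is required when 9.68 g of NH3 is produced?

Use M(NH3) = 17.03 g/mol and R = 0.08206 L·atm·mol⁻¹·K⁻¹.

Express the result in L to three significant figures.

9.75 L

n(NH3) = 9.680 / 17.03 = 0.5684 mol
n(N2) = (1/2) × 0.5684 = 0.2842 mol
V = nRT/P = 0.2842 × 0.08206 × 878.15 / 2.10 = 9.752 L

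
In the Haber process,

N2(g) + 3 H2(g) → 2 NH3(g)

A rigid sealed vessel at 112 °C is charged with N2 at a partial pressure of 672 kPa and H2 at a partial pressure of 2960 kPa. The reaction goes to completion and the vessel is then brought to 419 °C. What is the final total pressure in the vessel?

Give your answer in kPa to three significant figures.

Because the vessel is rigid and T is held at 112 °C, work the stoichiometry in partial pressures (P_i = n_iRT/V).
P(H2) required for 672 kPa of N2 = (3/1) × 672 = 2016 kPa; available 2960 kPa, so N2 is limiting.
P(H2) remaining = 2960 − (3/1) × 672 = 944.0 kPa
P(gaseous products) = (2)/1 × 672 = 1344 kPa
P_total at 112 °C = 944.0 + 1344 = 2288 kPa
Scaling to 419 °C: P = 2288 × 692.15/385.15 = 4112 kPa

4110 kPa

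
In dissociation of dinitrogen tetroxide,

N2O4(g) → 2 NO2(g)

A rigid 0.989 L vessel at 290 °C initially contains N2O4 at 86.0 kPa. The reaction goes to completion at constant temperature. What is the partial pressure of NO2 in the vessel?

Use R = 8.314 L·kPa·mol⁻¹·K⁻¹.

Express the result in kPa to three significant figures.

172 kPa

n(N2O4)₀ = PV/RT = (86.0 × 0.989) / (8.314 × 563.15) = 0.01817 mol
n(NO2) = (2/1) × 0.01817 = 0.03634 mol
P(NO2) = nRT/V = 0.03634 × 8.314 × 563.15 / 0.989 = 172.0 kPa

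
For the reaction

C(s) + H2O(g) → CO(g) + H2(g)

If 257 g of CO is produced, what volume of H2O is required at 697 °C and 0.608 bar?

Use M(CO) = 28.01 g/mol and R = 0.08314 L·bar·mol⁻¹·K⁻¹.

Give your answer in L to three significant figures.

n(CO) = 257.0 / 28.01 = 9.175 mol
n(H2O) = (1/1) × 9.175 = 9.175 mol
V = nRT/P = 9.175 × 0.08314 × 970.15 / 0.608 = 1217 L

1220 L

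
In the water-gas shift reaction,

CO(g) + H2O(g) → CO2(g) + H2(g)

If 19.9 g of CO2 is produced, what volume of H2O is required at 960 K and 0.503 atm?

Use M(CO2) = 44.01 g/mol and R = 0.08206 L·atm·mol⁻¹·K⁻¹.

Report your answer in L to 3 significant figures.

70.8 L

n(CO2) = 19.90 / 44.01 = 0.4522 mol
n(H2O) = (1/1) × 0.4522 = 0.4522 mol
V = nRT/P = 0.4522 × 0.08206 × 960 / 0.503 = 70.82 L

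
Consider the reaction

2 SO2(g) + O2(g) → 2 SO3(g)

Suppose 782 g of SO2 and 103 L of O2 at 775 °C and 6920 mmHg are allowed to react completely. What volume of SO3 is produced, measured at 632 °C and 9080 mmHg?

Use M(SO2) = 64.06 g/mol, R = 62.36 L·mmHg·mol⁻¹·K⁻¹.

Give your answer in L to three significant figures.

75.9 L

n(SO2) = 782 / 64.06 = 12.21 mol
n(O2) = PV/RT = (6920 × 103) / (62.36 × 1048.15) = 10.90 mol
For 12.21 mol SO2, stoichiometry requires (1/2) × 12.21 = 6.105 mol O2; 10.90 mol is available, so SO2 is limiting.
n(SO3) = (2/2) × 12.21 = 12.21 mol
V(SO3) = nRT/P = 12.21 × 62.36 × 905.15 / 9080 = 75.90 L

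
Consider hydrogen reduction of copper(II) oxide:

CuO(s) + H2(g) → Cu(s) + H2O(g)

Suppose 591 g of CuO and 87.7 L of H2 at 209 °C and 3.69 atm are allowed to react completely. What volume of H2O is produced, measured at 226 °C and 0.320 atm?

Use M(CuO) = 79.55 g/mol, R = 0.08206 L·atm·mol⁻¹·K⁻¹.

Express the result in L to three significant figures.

951 L

n(CuO) = 591 / 79.55 = 7.429 mol
n(H2) = PV/RT = (3.69 × 87.7) / (0.08206 × 482.15) = 8.179 mol
For 7.429 mol CuO, stoichiometry requires (1/1) × 7.429 = 7.429 mol H2; 8.179 mol is available, so CuO is limiting.
n(H2O) = (1/1) × 7.429 = 7.429 mol
V(H2O) = nRT/P = 7.429 × 0.08206 × 499.15 / 0.320 = 950.9 L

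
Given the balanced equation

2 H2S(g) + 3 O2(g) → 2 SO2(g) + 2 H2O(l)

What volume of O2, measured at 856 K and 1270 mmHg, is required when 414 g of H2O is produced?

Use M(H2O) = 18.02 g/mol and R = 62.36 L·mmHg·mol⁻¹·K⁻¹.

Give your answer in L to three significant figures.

1450 L

n(H2O) = 414.0 / 18.02 = 22.97 mol
n(O2) = (3/2) × 22.97 = 34.45 mol
V = nRT/P = 34.45 × 62.36 × 856 / 1270 = 1448 L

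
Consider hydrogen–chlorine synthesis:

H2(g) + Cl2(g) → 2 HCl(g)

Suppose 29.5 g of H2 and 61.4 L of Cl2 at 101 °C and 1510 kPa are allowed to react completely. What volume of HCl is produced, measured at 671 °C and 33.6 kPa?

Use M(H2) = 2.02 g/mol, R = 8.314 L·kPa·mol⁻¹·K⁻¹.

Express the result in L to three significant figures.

6820 L

n(H2) = 29.5 / 2.02 = 14.60 mol
n(Cl2) = PV/RT = (1510 × 61.4) / (8.314 × 374.15) = 29.81 mol
For 14.60 mol H2, stoichiometry requires (1/1) × 14.60 = 14.60 mol Cl2; 29.81 mol is available, so H2 is limiting.
n(HCl) = (2/1) × 14.60 = 29.20 mol
V(HCl) = nRT/P = 29.20 × 8.314 × 944.15 / 33.6 = 6822 L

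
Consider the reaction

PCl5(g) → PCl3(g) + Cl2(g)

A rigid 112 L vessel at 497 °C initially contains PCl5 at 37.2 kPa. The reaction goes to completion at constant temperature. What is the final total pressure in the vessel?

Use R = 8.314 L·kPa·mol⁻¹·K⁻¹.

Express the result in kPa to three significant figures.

Since T and V are fixed, P_final/P_initial = n_final/n_initial = 2/1.
P_final = (2/1) × 37.2 = 74.40 kPa

74.4 kPa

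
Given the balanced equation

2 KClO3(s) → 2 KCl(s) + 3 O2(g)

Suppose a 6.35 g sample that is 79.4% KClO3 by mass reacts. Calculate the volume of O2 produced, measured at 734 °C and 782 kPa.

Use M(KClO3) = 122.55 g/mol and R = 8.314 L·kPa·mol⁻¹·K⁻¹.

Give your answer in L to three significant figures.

0.661 L

mass of KClO3 = 6.35 × 79.4/100 = 5.042 g
n(KClO3) = 5.042 / 122.55 = 0.04114 mol
n(O2) = (3/2) × 0.04114 = 0.06171 mol
V = nRT/P = 0.06171 × 8.314 × 1007.15 / 782 = 0.6608 L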